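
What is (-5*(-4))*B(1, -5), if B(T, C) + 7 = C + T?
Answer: -220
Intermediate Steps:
B(T, C) = -7 + C + T (B(T, C) = -7 + (C + T) = -7 + C + T)
(-5*(-4))*B(1, -5) = (-5*(-4))*(-7 - 5 + 1) = 20*(-11) = -220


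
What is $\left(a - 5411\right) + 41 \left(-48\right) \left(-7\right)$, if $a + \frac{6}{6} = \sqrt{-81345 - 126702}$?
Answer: $8364 + i \sqrt{208047} \approx 8364.0 + 456.12 i$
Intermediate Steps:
$a = -1 + i \sqrt{208047}$ ($a = -1 + \sqrt{-81345 - 126702} = -1 + \sqrt{-208047} = -1 + i \sqrt{208047} \approx -1.0 + 456.12 i$)
$\left(a - 5411\right) + 41 \left(-48\right) \left(-7\right) = \left(\left(-1 + i \sqrt{208047}\right) - 5411\right) + 41 \left(-48\right) \left(-7\right) = \left(-5412 + i \sqrt{208047}\right) - -13776 = \left(-5412 + i \sqrt{208047}\right) + 13776 = 8364 + i \sqrt{208047}$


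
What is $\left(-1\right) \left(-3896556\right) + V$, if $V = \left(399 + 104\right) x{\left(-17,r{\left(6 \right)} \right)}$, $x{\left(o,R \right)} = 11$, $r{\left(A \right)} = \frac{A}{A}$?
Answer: $3902089$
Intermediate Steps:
$r{\left(A \right)} = 1$
$V = 5533$ ($V = \left(399 + 104\right) 11 = 503 \cdot 11 = 5533$)
$\left(-1\right) \left(-3896556\right) + V = \left(-1\right) \left(-3896556\right) + 5533 = 3896556 + 5533 = 3902089$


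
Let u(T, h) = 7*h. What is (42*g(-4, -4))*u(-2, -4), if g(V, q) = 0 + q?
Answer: 4704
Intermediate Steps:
g(V, q) = q
(42*g(-4, -4))*u(-2, -4) = (42*(-4))*(7*(-4)) = -168*(-28) = 4704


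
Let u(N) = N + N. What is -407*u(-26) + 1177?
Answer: 22341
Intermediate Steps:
u(N) = 2*N
-407*u(-26) + 1177 = -814*(-26) + 1177 = -407*(-52) + 1177 = 21164 + 1177 = 22341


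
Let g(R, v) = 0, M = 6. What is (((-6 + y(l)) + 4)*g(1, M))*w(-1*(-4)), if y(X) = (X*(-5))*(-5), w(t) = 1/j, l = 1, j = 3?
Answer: 0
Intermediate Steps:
w(t) = 1/3
y(X) = 25*X (y(X) = -5*X*(-5) = 25*X)
(((-6 + y(l)) + 4)*g(1, M))*w(-1*(-4)) = (((-6 + 25*1) + 4)*0)*(1/3) = (((-6 + 25) + 4)*0)*(1/3) = ((19 + 4)*0)*(1/3) = (23*0)*(1/3) = 0*(1/3) = 0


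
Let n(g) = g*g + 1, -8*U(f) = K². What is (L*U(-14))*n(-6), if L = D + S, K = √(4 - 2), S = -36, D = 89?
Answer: -1961/4 ≈ -490.25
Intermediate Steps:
K = √2 ≈ 1.4142
U(f) = -¼ (U(f) = -(√2)²/8 = -⅛*2 = -¼)
n(g) = 1 + g² (n(g) = g² + 1 = 1 + g²)
L = 53 (L = 89 - 36 = 53)
(L*U(-14))*n(-6) = (53*(-¼))*(1 + (-6)²) = -53*(1 + 36)/4 = -53/4*37 = -1961/4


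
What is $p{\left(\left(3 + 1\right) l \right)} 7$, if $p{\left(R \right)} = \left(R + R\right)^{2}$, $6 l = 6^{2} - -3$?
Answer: $18928$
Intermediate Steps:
$l = \frac{13}{2}$ ($l = \frac{6^{2} - -3}{6} = \frac{36 + 3}{6} = \frac{1}{6} \cdot 39 = \frac{13}{2} \approx 6.5$)
$p{\left(R \right)} = 4 R^{2}$ ($p{\left(R \right)} = \left(2 R\right)^{2} = 4 R^{2}$)
$p{\left(\left(3 + 1\right) l \right)} 7 = 4 \left(\left(3 + 1\right) \frac{13}{2}\right)^{2} \cdot 7 = 4 \left(4 \cdot \frac{13}{2}\right)^{2} \cdot 7 = 4 \cdot 26^{2} \cdot 7 = 4 \cdot 676 \cdot 7 = 2704 \cdot 7 = 18928$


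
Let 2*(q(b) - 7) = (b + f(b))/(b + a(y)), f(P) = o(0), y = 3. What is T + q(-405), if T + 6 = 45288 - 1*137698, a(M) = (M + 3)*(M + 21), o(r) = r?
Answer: -5359677/58 ≈ -92408.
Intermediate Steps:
a(M) = (3 + M)*(21 + M)
f(P) = 0
q(b) = 7 + b/(2*(144 + b)) (q(b) = 7 + ((b + 0)/(b + (63 + 3² + 24*3)))/2 = 7 + (b/(b + (63 + 9 + 72)))/2 = 7 + (b/(b + 144))/2 = 7 + (b/(144 + b))/2 = 7 + b/(2*(144 + b)))
T = -92416 (T = -6 + (45288 - 1*137698) = -6 + (45288 - 137698) = -6 - 92410 = -92416)
T + q(-405) = -92416 + 3*(672 + 5*(-405))/(2*(144 - 405)) = -92416 + (3/2)*(672 - 2025)/(-261) = -92416 + (3/2)*(-1/261)*(-1353) = -92416 + 451/58 = -5359677/58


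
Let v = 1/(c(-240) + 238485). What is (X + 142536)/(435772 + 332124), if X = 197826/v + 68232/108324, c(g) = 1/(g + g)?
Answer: 34070552468421023/554543775360 ≈ 61439.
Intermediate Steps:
c(g) = 1/(2*g)
v = 480/114472799 (v = 1/((½)/(-240) + 238485) = 1/((½)*(-1/240) + 238485) = 1/(-1/480 + 238485) = 1/(114472799/480) = 480/114472799 ≈ 4.1931e-6)
X = 34070449534623263/722160 (X = 197826/(480/114472799) + 68232/108324 = 197826*(114472799/480) + 68232*(1/108324) = 3774282655829/80 + 5686/9027 = 34070449534623263/722160 ≈ 4.7179e+10)
(X + 142536)/(435772 + 332124) = (34070449534623263/722160 + 142536)/(435772 + 332124) = (34070552468421023/722160)/767896 = (34070552468421023/722160)*(1/767896) = 34070552468421023/554543775360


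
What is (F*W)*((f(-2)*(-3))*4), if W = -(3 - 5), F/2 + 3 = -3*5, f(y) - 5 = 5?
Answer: 8640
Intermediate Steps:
f(y) = 10 (f(y) = 5 + 5 = 10)
F = -36 (F = -6 + 2*(-3*5) = -6 + 2*(-15) = -6 - 30 = -36)
W = 2 (W = -1*(-2) = 2)
(F*W)*((f(-2)*(-3))*4) = (-36*2)*((10*(-3))*4) = -(-2160)*4 = -72*(-120) = 8640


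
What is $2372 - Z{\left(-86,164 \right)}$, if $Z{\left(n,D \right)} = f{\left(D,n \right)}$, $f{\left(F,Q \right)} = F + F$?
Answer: $2044$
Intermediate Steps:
$f{\left(F,Q \right)} = 2 F$
$Z{\left(n,D \right)} = 2 D$
$2372 - Z{\left(-86,164 \right)} = 2372 - 2 \cdot 164 = 2372 - 328 = 2044$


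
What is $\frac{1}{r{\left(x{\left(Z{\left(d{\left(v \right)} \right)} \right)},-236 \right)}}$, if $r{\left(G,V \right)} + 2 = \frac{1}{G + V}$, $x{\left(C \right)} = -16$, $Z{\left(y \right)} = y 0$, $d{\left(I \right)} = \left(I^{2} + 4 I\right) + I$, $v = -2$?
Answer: $- \frac{252}{505} \approx -0.49901$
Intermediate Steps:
$d{\left(I \right)} = I^{2} + 5 I$
$Z{\left(y \right)} = 0$
$r{\left(G,V \right)} = -2 + \frac{1}{G + V}$
$\frac{1}{r{\left(x{\left(Z{\left(d{\left(v \right)} \right)} \right)},-236 \right)}} = \frac{1}{\frac{1}{-16 - 236} \left(1 - -32 - -472\right)} = \frac{1}{\frac{1}{-252} \left(1 + 32 + 472\right)} = \frac{1}{\left(- \frac{1}{252}\right) 505} = \frac{1}{- \frac{505}{252}} = - \frac{252}{505}$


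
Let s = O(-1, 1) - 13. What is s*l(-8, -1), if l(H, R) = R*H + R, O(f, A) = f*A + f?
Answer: -105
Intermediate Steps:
O(f, A) = f + A*f (O(f, A) = A*f + f = f + A*f)
l(H, R) = R + H*R (l(H, R) = H*R + R = R + H*R)
s = -15 (s = -(1 + 1) - 13 = -1*2 - 13 = -2 - 13 = -15)
s*l(-8, -1) = -(-15)*(1 - 8) = -(-15)*(-7) = -15*7 = -105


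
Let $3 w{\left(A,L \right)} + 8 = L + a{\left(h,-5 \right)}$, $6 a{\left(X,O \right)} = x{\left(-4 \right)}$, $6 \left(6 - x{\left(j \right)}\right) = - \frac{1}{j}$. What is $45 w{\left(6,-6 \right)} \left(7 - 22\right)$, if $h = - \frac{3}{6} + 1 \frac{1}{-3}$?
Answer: $\frac{46825}{16} \approx 2926.6$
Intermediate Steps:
$h = - \frac{5}{6}$ ($h = \left(-3\right) \frac{1}{6} + 1 \left(- \frac{1}{3}\right) = - \frac{1}{2} - \frac{1}{3} = - \frac{5}{6} \approx -0.83333$)
$x{\left(j \right)} = 6 + \frac{1}{6 j}$ ($x{\left(j \right)} = 6 - \frac{\left(-1\right) \frac{1}{j}}{6} = 6 + \frac{1}{6 j}$)
$a{\left(X,O \right)} = \frac{143}{144}$ ($a{\left(X,O \right)} = \frac{6 + \frac{1}{6 \left(-4\right)}}{6} = \frac{6 + \frac{1}{6} \left(- \frac{1}{4}\right)}{6} = \frac{6 - \frac{1}{24}}{6} = \frac{1}{6} \cdot \frac{143}{24} = \frac{143}{144}$)
$w{\left(A,L \right)} = - \frac{1009}{432} + \frac{L}{3}$ ($w{\left(A,L \right)} = - \frac{8}{3} + \frac{L + \frac{143}{144}}{3} = - \frac{8}{3} + \frac{\frac{143}{144} + L}{3} = - \frac{8}{3} + \left(\frac{143}{432} + \frac{L}{3}\right) = - \frac{1009}{432} + \frac{L}{3}$)
$45 w{\left(6,-6 \right)} \left(7 - 22\right) = 45 \left(- \frac{1009}{432} + \frac{1}{3} \left(-6\right)\right) \left(7 - 22\right) = 45 \left(- \frac{1009}{432} - 2\right) \left(7 - 22\right) = 45 \left(- \frac{1873}{432}\right) \left(-15\right) = \left(- \frac{9365}{48}\right) \left(-15\right) = \frac{46825}{16}$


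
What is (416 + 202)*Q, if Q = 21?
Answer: 12978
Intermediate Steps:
(416 + 202)*Q = (416 + 202)*21 = 618*21 = 12978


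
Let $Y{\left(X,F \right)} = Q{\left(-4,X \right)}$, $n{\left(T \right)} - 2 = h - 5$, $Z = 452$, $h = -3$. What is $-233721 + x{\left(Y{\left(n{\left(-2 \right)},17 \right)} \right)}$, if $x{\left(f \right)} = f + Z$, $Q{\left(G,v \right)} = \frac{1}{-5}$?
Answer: $- \frac{1166346}{5} \approx -2.3327 \cdot 10^{5}$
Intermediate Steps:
$Q{\left(G,v \right)} = - \frac{1}{5}$
$n{\left(T \right)} = -6$ ($n{\left(T \right)} = 2 - 8 = -6$)
$Y{\left(X,F \right)} = - \frac{1}{5}$
$x{\left(f \right)} = 452 + f$ ($x{\left(f \right)} = f + 452 = 452 + f$)
$-233721 + x{\left(Y{\left(n{\left(-2 \right)},17 \right)} \right)} = -233721 + \left(452 - \frac{1}{5}\right) = -233721 + \frac{2259}{5} = - \frac{1166346}{5}$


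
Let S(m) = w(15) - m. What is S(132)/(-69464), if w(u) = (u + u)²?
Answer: -96/8683 ≈ -0.011056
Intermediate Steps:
w(u) = 4*u² (w(u) = (2*u)² = 4*u²)
S(m) = 900 - m (S(m) = 4*15² - m = 4*225 - m = 900 - m)
S(132)/(-69464) = (900 - 1*132)/(-69464) = (900 - 132)*(-1/69464) = 768*(-1/69464) = -96/8683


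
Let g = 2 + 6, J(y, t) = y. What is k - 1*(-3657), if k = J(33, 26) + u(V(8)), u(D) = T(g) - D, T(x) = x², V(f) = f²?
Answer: 3690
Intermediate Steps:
g = 8
u(D) = 64 - D (u(D) = 8² - D = 64 - D)
k = 33 (k = 33 + (64 - 1*8²) = 33 + (64 - 1*64) = 33 + (64 - 64) = 33 + 0 = 33)
k - 1*(-3657) = 33 - 1*(-3657) = 33 + 3657 = 3690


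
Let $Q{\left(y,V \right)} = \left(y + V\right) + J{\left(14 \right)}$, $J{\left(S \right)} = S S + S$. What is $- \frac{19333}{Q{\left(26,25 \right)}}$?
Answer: $- \frac{19333}{261} \approx -74.073$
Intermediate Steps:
$J{\left(S \right)} = S + S^{2}$ ($J{\left(S \right)} = S^{2} + S = S + S^{2}$)
$Q{\left(y,V \right)} = 210 + V + y$ ($Q{\left(y,V \right)} = \left(y + V\right) + 14 \left(1 + 14\right) = \left(V + y\right) + 14 \cdot 15 = \left(V + y\right) + 210 = 210 + V + y$)
$- \frac{19333}{Q{\left(26,25 \right)}} = - \frac{19333}{210 + 25 + 26} = - \frac{19333}{261}$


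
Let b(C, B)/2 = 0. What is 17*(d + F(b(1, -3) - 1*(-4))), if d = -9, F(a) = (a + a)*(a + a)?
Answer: 935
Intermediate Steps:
b(C, B) = 0 (b(C, B) = 2*0 = 0)
F(a) = 4*a² (F(a) = (2*a)*(2*a) = 4*a²)
17*(d + F(b(1, -3) - 1*(-4))) = 17*(-9 + 4*(0 - 1*(-4))²) = 17*(-9 + 4*(0 + 4)²) = 17*(-9 + 4*4²) = 17*(-9 + 4*16) = 17*(-9 + 64) = 17*55 = 935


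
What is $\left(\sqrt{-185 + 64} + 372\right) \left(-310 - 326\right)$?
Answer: $-236592 - 6996 i \approx -2.3659 \cdot 10^{5} - 6996.0 i$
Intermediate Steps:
$\left(\sqrt{-185 + 64} + 372\right) \left(-310 - 326\right) = \left(\sqrt{-121} + 372\right) \left(-636\right) = \left(11 i + 372\right) \left(-636\right) = \left(372 + 11 i\right) \left(-636\right) = -236592 - 6996 i$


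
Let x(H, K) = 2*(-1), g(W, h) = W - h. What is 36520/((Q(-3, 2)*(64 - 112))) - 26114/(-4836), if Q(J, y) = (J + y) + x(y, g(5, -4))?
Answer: 939433/3627 ≈ 259.01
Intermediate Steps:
x(H, K) = -2
Q(J, y) = -2 + J + y (Q(J, y) = (J + y) - 2 = -2 + J + y)
36520/((Q(-3, 2)*(64 - 112))) - 26114/(-4836) = 36520/(((-2 - 3 + 2)*(64 - 112))) - 26114/(-4836) = 36520/((-3*(-48))) - 26114*(-1/4836) = 36520/144 + 13057/2418 = 36520*(1/144) + 13057/2418 = 4565/18 + 13057/2418 = 939433/3627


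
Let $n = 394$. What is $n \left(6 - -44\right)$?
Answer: $19700$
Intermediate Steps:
$n \left(6 - -44\right) = 394 \left(6 - -44\right) = 394 \left(6 + 44\right) = 394 \cdot 50 = 19700$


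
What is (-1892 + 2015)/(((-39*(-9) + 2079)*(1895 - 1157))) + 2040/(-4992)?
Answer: -309773/758160 ≈ -0.40859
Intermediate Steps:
(-1892 + 2015)/(((-39*(-9) + 2079)*(1895 - 1157))) + 2040/(-4992) = 123/(((351 + 2079)*738)) + 2040*(-1/4992) = 123/((2430*738)) - 85/208 = 123/1793340 - 85/208 = 123*(1/1793340) - 85/208 = 1/14580 - 85/208 = -309773/758160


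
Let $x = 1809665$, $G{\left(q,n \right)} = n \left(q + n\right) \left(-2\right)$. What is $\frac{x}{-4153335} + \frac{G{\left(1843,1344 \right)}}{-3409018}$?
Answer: $\frac{2941101163879}{1415879377503} \approx 2.0772$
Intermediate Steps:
$G{\left(q,n \right)} = - 2 n \left(n + q\right)$ ($G{\left(q,n \right)} = n \left(n + q\right) \left(-2\right) = - 2 n \left(n + q\right)$)
$\frac{x}{-4153335} + \frac{G{\left(1843,1344 \right)}}{-3409018} = \frac{1809665}{-4153335} + \frac{\left(-2\right) 1344 \left(1344 + 1843\right)}{-3409018} = 1809665 \left(- \frac{1}{4153335}\right) + \left(-2\right) 1344 \cdot 3187 \left(- \frac{1}{3409018}\right) = - \frac{361933}{830667} - - \frac{4283328}{1704509} = - \frac{361933}{830667} + \frac{4283328}{1704509} = \frac{2941101163879}{1415879377503}$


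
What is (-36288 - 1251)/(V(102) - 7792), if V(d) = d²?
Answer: -37539/2612 ≈ -14.372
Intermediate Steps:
(-36288 - 1251)/(V(102) - 7792) = (-36288 - 1251)/(102² - 7792) = -37539/(10404 - 7792) = -37539/2612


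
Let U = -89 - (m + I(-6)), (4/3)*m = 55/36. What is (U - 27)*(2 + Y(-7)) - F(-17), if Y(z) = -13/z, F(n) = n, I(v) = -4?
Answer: -46975/112 ≈ -419.42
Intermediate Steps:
m = 55/48 (m = 3*(55/36)/4 = 3*(55*(1/36))/4 = (¾)*(55/36) = 55/48 ≈ 1.1458)
U = -4135/48 (U = -89 - (55/48 - 4) = -89 - 1*(-137/48) = -89 + 137/48 = -4135/48 ≈ -86.146)
(U - 27)*(2 + Y(-7)) - F(-17) = (-4135/48 - 27)*(2 - 13/(-7)) - 1*(-17) = -5431*(2 - 13*(-⅐))/48 + 17 = -5431*(2 + 13/7)/48 + 17 = -5431/48*27/7 + 17 = -48879/112 + 17 = -46975/112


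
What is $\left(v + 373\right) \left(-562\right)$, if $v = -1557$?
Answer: $665408$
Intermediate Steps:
$\left(v + 373\right) \left(-562\right) = \left(-1557 + 373\right) \left(-562\right) = \left(-1184\right) \left(-562\right) = 665408$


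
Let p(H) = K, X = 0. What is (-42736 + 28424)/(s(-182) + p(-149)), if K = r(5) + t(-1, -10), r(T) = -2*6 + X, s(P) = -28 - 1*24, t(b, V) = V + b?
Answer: 14312/75 ≈ 190.83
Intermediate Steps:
s(P) = -52 (s(P) = -28 - 24 = -52)
r(T) = -12 (r(T) = -2*6 + 0 = -12 + 0 = -12)
K = -23 (K = -12 + (-10 - 1) = -12 - 11 = -23)
p(H) = -23
(-42736 + 28424)/(s(-182) + p(-149)) = (-42736 + 28424)/(-52 - 23) = -14312/(-75) = -14312*(-1/75) = 14312/75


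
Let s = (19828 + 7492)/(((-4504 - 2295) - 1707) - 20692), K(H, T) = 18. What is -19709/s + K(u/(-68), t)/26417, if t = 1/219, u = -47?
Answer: 7601008327027/360856220 ≈ 21064.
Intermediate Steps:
t = 1/219 ≈ 0.0045662
s = -13660/14599 (s = 27320/((-6799 - 1707) - 20692) = 27320/(-8506 - 20692) = 27320/(-29198) = 27320*(-1/29198) = -13660/14599 ≈ -0.93568)
-19709/s + K(u/(-68), t)/26417 = -19709/(-13660/14599) + 18/26417 = -19709*(-14599/13660) + 18*(1/26417) = 287731691/13660 + 18/26417 = 7601008327027/360856220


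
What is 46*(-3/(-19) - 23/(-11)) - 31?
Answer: 15141/209 ≈ 72.445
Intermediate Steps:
46*(-3/(-19) - 23/(-11)) - 31 = 46*(-3*(-1/19) - 23*(-1/11)) - 31 = 46*(3/19 + 23/11) - 31 = 46*(470/209) - 31 = 21620/209 - 31 = 15141/209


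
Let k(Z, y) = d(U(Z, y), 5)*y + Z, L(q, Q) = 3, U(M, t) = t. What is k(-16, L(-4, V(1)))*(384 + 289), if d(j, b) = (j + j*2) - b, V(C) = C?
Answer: -2692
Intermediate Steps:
d(j, b) = -b + 3*j (d(j, b) = (j + 2*j) - b = 3*j - b = -b + 3*j)
k(Z, y) = Z + y*(-5 + 3*y) (k(Z, y) = (-1*5 + 3*y)*y + Z = (-5 + 3*y)*y + Z = y*(-5 + 3*y) + Z = Z + y*(-5 + 3*y))
k(-16, L(-4, V(1)))*(384 + 289) = (-16 + 3*(-5 + 3*3))*(384 + 289) = (-16 + 3*(-5 + 9))*673 = (-16 + 3*4)*673 = (-16 + 12)*673 = -4*673 = -2692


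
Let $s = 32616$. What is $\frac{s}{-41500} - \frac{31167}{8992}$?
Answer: $- \frac{396678393}{93292000} \approx -4.252$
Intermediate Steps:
$\frac{s}{-41500} - \frac{31167}{8992} = \frac{32616}{-41500} - \frac{31167}{8992} = 32616 \left(- \frac{1}{41500}\right) - \frac{31167}{8992} = - \frac{8154}{10375} - \frac{31167}{8992} = - \frac{396678393}{93292000}$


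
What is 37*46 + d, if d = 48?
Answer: 1750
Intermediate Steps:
37*46 + d = 37*46 + 48 = 1702 + 48 = 1750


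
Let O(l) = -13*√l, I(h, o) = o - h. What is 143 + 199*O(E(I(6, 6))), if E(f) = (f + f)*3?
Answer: 143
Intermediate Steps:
E(f) = 6*f (E(f) = (2*f)*3 = 6*f)
143 + 199*O(E(I(6, 6))) = 143 + 199*(-13*√6*√(6 - 1*6)) = 143 + 199*(-13*√6*√(6 - 6)) = 143 + 199*(-13*√(6*0)) = 143 + 199*(-13*√0) = 143 + 199*(-13*0) = 143 + 199*0 = 143 + 0 = 143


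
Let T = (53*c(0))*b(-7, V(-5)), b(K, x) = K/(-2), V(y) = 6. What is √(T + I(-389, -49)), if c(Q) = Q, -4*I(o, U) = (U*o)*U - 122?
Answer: √934111/2 ≈ 483.25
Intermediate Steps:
I(o, U) = 61/2 - o*U²/4 (I(o, U) = -((U*o)*U - 122)/4 = -(o*U² - 122)/4 = -(-122 + o*U²)/4 = 61/2 - o*U²/4)
b(K, x) = -K/2 (b(K, x) = K*(-½) = -K/2)
T = 0 (T = (53*0)*(-½*(-7)) = 0*(7/2) = 0)
√(T + I(-389, -49)) = √(0 + (61/2 - ¼*(-389)*(-49)²)) = √(0 + (61/2 - ¼*(-389)*2401)) = √(0 + (61/2 + 933989/4)) = √(0 + 934111/4) = √(934111/4) = √934111/2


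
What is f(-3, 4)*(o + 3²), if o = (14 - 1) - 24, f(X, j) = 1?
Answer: -2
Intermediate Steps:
o = -11 (o = 13 - 24 = -11)
f(-3, 4)*(o + 3²) = 1*(-11 + 3²) = 1*(-11 + 9) = 1*(-2) = -2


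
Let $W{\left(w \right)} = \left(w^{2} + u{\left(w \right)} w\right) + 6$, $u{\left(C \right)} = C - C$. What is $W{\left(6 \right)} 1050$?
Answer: $44100$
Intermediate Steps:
$u{\left(C \right)} = 0$
$W{\left(w \right)} = 6 + w^{2}$ ($W{\left(w \right)} = \left(w^{2} + 0 w\right) + 6 = \left(w^{2} + 0\right) + 6 = w^{2} + 6 = 6 + w^{2}$)
$W{\left(6 \right)} 1050 = \left(6 + 6^{2}\right) 1050 = \left(6 + 36\right) 1050 = 42 \cdot 1050 = 44100$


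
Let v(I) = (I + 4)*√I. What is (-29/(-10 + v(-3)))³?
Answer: 24389/(10 - I*√3)³ ≈ 20.311 + 11.482*I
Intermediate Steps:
v(I) = √I*(4 + I) (v(I) = (4 + I)*√I = √I*(4 + I))
(-29/(-10 + v(-3)))³ = (-29/(-10 + √(-3)*(4 - 3)))³ = (-29/(-10 + (I*√3)*1))³ = (-29/(-10 + I*√3))³ = -24389/(-10 + I*√3)³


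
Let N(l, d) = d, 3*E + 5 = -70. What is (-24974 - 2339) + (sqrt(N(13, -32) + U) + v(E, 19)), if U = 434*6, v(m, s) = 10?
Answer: -27303 + 2*sqrt(643) ≈ -27252.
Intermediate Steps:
E = -25 (E = -5/3 + (1/3)*(-70) = -5/3 - 70/3 = -25)
U = 2604
(-24974 - 2339) + (sqrt(N(13, -32) + U) + v(E, 19)) = (-24974 - 2339) + (sqrt(-32 + 2604) + 10) = -27313 + (sqrt(2572) + 10) = -27313 + (2*sqrt(643) + 10) = -27313 + (10 + 2*sqrt(643)) = -27303 + 2*sqrt(643)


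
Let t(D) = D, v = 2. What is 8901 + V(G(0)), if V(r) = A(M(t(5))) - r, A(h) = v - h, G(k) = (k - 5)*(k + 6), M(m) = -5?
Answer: 8938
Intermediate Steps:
G(k) = (-5 + k)*(6 + k)
A(h) = 2 - h
V(r) = 7 - r (V(r) = (2 - 1*(-5)) - r = (2 + 5) - r = 7 - r)
8901 + V(G(0)) = 8901 + (7 - (-30 + 0 + 0²)) = 8901 + (7 - (-30 + 0 + 0)) = 8901 + (7 - 1*(-30)) = 8901 + (7 + 30) = 8901 + 37 = 8938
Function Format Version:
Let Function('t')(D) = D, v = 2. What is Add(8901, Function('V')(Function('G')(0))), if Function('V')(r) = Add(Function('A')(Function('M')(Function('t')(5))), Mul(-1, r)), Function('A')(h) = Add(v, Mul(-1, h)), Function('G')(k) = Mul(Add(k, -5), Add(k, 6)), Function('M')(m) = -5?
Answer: 8938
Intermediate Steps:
Function('G')(k) = Mul(Add(-5, k), Add(6, k))
Function('A')(h) = Add(2, Mul(-1, h))
Function('V')(r) = Add(7, Mul(-1, r)) (Function('V')(r) = Add(Add(2, Mul(-1, -5)), Mul(-1, r)) = Add(Add(2, 5), Mul(-1, r)) = Add(7, Mul(-1, r)))
Add(8901, Function('V')(Function('G')(0))) = Add(8901, Add(7, Mul(-1, Add(-30, 0, Pow(0, 2))))) = Add(8901, Add(7, Mul(-1, Add(-30, 0, 0)))) = Add(8901, Add(7, Mul(-1, -30))) = Add(8901, Add(7, 30)) = Add(8901, 37) = 8938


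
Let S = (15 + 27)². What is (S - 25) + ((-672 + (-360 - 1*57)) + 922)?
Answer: 1572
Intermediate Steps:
S = 1764 (S = 42² = 1764)
(S - 25) + ((-672 + (-360 - 1*57)) + 922) = (1764 - 25) + ((-672 + (-360 - 1*57)) + 922) = 1739 + ((-672 + (-360 - 57)) + 922) = 1739 + ((-672 - 417) + 922) = 1739 + (-1089 + 922) = 1739 - 167 = 1572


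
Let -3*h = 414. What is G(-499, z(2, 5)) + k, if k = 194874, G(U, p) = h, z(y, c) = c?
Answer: 194736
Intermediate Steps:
h = -138 (h = -1/3*414 = -138)
G(U, p) = -138
G(-499, z(2, 5)) + k = -138 + 194874 = 194736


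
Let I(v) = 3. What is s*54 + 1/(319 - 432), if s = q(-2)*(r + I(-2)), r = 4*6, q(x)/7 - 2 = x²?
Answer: 6919667/113 ≈ 61236.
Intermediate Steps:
q(x) = 14 + 7*x²
r = 24
s = 1134 (s = (14 + 7*(-2)²)*(24 + 3) = (14 + 7*4)*27 = (14 + 28)*27 = 42*27 = 1134)
s*54 + 1/(319 - 432) = 1134*54 + 1/(319 - 432) = 61236 + 1/(-113) = 61236 - 1/113 = 6919667/113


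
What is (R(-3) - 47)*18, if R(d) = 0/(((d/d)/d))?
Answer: -846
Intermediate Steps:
R(d) = 0 (R(d) = 0/((1/d)) = 0/(1/d) = 0*d = 0)
(R(-3) - 47)*18 = (0 - 47)*18 = -47*18 = -846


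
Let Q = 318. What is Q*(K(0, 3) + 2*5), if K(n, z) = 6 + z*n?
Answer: 5088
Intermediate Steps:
K(n, z) = 6 + n*z
Q*(K(0, 3) + 2*5) = 318*((6 + 0*3) + 2*5) = 318*((6 + 0) + 10) = 318*(6 + 10) = 318*16 = 5088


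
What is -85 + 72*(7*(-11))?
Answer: -5629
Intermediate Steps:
-85 + 72*(7*(-11)) = -85 + 72*(-77) = -85 - 5544 = -5629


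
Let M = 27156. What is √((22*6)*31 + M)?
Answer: 12*√217 ≈ 176.77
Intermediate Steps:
√((22*6)*31 + M) = √((22*6)*31 + 27156) = √(132*31 + 27156) = √(4092 + 27156) = √31248 = 12*√217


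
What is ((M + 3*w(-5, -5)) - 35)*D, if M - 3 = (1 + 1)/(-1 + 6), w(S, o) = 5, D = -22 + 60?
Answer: -3154/5 ≈ -630.80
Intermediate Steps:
D = 38
M = 17/5 (M = 3 + (1 + 1)/(-1 + 6) = 3 + 2/5 = 17/5 ≈ 3.4000)
((M + 3*w(-5, -5)) - 35)*D = ((17/5 + 3*5) - 35)*38 = ((17/5 + 15) - 35)*38 = (92/5 - 35)*38 = -83/5*38 = -3154/5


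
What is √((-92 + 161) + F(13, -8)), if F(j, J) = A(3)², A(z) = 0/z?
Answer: √69 ≈ 8.3066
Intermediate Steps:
A(z) = 0
F(j, J) = 0 (F(j, J) = 0² = 0)
√((-92 + 161) + F(13, -8)) = √((-92 + 161) + 0) = √(69 + 0) = √69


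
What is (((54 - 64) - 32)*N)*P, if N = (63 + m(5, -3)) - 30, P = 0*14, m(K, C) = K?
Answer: 0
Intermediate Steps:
P = 0
N = 38 (N = (63 + 5) - 30 = 68 - 30 = 38)
(((54 - 64) - 32)*N)*P = (((54 - 64) - 32)*38)*0 = ((-10 - 32)*38)*0 = -42*38*0 = -1596*0 = 0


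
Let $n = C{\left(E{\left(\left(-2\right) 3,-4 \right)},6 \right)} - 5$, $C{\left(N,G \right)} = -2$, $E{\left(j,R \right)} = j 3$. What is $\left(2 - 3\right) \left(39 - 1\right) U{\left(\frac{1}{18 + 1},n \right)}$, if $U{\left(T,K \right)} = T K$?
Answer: $14$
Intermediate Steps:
$E{\left(j,R \right)} = 3 j$
$n = -7$ ($n = -2 - 5 = -7$)
$U{\left(T,K \right)} = K T$
$\left(2 - 3\right) \left(39 - 1\right) U{\left(\frac{1}{18 + 1},n \right)} = \left(2 - 3\right) \left(39 - 1\right) \left(- \frac{7}{18 + 1}\right) = \left(-1\right) 38 \left(- \frac{7}{19}\right) = - 38 \left(\left(-7\right) \frac{1}{19}\right) = \left(-38\right) \left(- \frac{7}{19}\right) = 14$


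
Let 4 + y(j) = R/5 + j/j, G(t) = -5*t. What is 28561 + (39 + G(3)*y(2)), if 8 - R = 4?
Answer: 28633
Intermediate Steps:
R = 4 (R = 8 - 1*4 = 8 - 4 = 4)
y(j) = -11/5 (y(j) = -4 + (4/5 + j/j) = -4 + (4*(1/5) + 1) = -4 + (4/5 + 1) = -4 + 9/5 = -11/5)
28561 + (39 + G(3)*y(2)) = 28561 + (39 - 5*3*(-11/5)) = 28561 + (39 - 15*(-11/5)) = 28561 + (39 + 33) = 28561 + 72 = 28633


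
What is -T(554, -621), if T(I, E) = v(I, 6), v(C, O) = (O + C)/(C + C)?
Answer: -140/277 ≈ -0.50541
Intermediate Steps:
v(C, O) = (C + O)/(2*C) (v(C, O) = (C + O)/((2*C)) = (C + O)*(1/(2*C)) = (C + O)/(2*C))
T(I, E) = (6 + I)/(2*I) (T(I, E) = (I + 6)/(2*I) = (6 + I)/(2*I))
-T(554, -621) = -(6 + 554)/(2*554) = -560/(2*554) = -1*140/277 = -140/277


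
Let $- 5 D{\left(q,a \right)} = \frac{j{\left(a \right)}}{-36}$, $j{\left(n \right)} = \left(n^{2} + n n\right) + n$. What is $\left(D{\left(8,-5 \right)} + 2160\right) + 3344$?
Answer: $\frac{22017}{4} \approx 5504.3$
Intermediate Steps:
$j{\left(n \right)} = n + 2 n^{2}$ ($j{\left(n \right)} = \left(n^{2} + n^{2}\right) + n = 2 n^{2} + n = n + 2 n^{2}$)
$D{\left(q,a \right)} = \frac{a \left(1 + 2 a\right)}{180}$ ($D{\left(q,a \right)} = - \frac{a \left(1 + 2 a\right) \frac{1}{-36}}{5} = - \frac{a \left(1 + 2 a\right) \left(- \frac{1}{36}\right)}{5} = - \frac{\left(- \frac{1}{36}\right) a \left(1 + 2 a\right)}{5} = \frac{a \left(1 + 2 a\right)}{180}$)
$\left(D{\left(8,-5 \right)} + 2160\right) + 3344 = \left(\frac{1}{180} \left(-5\right) \left(1 + 2 \left(-5\right)\right) + 2160\right) + 3344 = \left(\frac{1}{180} \left(-5\right) \left(1 - 10\right) + 2160\right) + 3344 = \left(\frac{1}{180} \left(-5\right) \left(-9\right) + 2160\right) + 3344 = \left(\frac{1}{4} + 2160\right) + 3344 = \frac{8641}{4} + 3344 = \frac{22017}{4}$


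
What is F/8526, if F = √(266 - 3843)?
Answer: I*√73/1218 ≈ 0.0070148*I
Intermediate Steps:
F = 7*I*√73 (F = √(-3577) = 7*I*√73 ≈ 59.808*I)
F/8526 = (7*I*√73)/8526 = (7*I*√73)*(1/8526) = I*√73/1218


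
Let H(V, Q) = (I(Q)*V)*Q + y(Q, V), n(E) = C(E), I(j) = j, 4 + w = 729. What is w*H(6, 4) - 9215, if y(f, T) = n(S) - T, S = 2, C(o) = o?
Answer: 57485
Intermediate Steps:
w = 725 (w = -4 + 729 = 725)
n(E) = E
y(f, T) = 2 - T
H(V, Q) = 2 - V + V*Q² (H(V, Q) = (Q*V)*Q + (2 - V) = V*Q² + (2 - V) = 2 - V + V*Q²)
w*H(6, 4) - 9215 = 725*(2 - 1*6 + 6*4²) - 9215 = 725*(2 - 6 + 6*16) - 9215 = 725*(2 - 6 + 96) - 9215 = 725*92 - 9215 = 66700 - 9215 = 57485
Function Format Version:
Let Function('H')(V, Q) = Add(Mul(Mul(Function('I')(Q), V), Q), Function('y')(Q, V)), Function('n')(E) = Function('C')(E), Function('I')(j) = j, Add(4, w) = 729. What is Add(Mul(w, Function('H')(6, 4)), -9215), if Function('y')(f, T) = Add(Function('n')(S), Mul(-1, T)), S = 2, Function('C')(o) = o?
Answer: 57485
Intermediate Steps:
w = 725 (w = Add(-4, 729) = 725)
Function('n')(E) = E
Function('y')(f, T) = Add(2, Mul(-1, T))
Function('H')(V, Q) = Add(2, Mul(-1, V), Mul(V, Pow(Q, 2))) (Function('H')(V, Q) = Add(Mul(Mul(Q, V), Q), Add(2, Mul(-1, V))) = Add(Mul(V, Pow(Q, 2)), Add(2, Mul(-1, V))) = Add(2, Mul(-1, V), Mul(V, Pow(Q, 2))))
Add(Mul(w, Function('H')(6, 4)), -9215) = Add(Mul(725, Add(2, Mul(-1, 6), Mul(6, Pow(4, 2)))), -9215) = Add(Mul(725, Add(2, -6, Mul(6, 16))), -9215) = Add(Mul(725, Add(2, -6, 96)), -9215) = Add(Mul(725, 92), -9215) = Add(66700, -9215) = 57485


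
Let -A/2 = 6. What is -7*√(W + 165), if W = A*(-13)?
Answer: -7*√321 ≈ -125.42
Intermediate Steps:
A = -12 (A = -2*6 = -12)
W = 156 (W = -12*(-13) = 156)
-7*√(W + 165) = -7*√(156 + 165) = -7*√321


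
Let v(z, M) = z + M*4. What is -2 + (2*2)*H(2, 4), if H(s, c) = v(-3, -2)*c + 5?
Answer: -158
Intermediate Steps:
v(z, M) = z + 4*M
H(s, c) = 5 - 11*c (H(s, c) = (-3 + 4*(-2))*c + 5 = (-3 - 8)*c + 5 = -11*c + 5 = 5 - 11*c)
-2 + (2*2)*H(2, 4) = -2 + (2*2)*(5 - 11*4) = -2 + 4*(5 - 44) = -2 + 4*(-39) = -2 - 156 = -158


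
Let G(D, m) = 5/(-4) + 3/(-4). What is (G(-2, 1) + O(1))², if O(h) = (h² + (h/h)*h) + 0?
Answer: 0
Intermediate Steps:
O(h) = h + h² (O(h) = (h² + 1*h) + 0 = (h² + h) + 0 = (h + h²) + 0 = h + h²)
G(D, m) = -2 (G(D, m) = 5*(-¼) + 3*(-¼) = -5/4 - ¾ = -2)
(G(-2, 1) + O(1))² = (-2 + 1*(1 + 1))² = (-2 + 1*2)² = (-2 + 2)² = 0² = 0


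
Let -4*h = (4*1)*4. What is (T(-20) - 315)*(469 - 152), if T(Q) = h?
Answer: -101123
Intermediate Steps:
h = -4 (h = -4*1*4/4 = -4 ≈ -4.0000)
T(Q) = -4
(T(-20) - 315)*(469 - 152) = (-4 - 315)*(469 - 152) = -319*317 = -101123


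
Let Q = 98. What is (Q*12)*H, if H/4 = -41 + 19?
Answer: -103488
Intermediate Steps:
H = -88 (H = 4*(-41 + 19) = 4*(-22) = -88)
(Q*12)*H = (98*12)*(-88) = 1176*(-88) = -103488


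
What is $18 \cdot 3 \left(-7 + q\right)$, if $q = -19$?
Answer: $-1404$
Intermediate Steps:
$18 \cdot 3 \left(-7 + q\right) = 18 \cdot 3 \left(-7 - 19\right) = 54 \left(-26\right) = -1404$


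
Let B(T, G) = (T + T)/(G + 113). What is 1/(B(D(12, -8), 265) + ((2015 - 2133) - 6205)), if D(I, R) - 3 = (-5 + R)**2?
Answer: -189/1194875 ≈ -0.00015818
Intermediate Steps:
D(I, R) = 3 + (-5 + R)**2
B(T, G) = 2*T/(113 + G) (B(T, G) = (2*T)/(113 + G) = 2*T/(113 + G))
1/(B(D(12, -8), 265) + ((2015 - 2133) - 6205)) = 1/(2*(3 + (-5 - 8)**2)/(113 + 265) + ((2015 - 2133) - 6205)) = 1/(2*(3 + (-13)**2)/378 + (-118 - 6205)) = 1/(2*(3 + 169)*(1/378) - 6323) = 1/(2*172*(1/378) - 6323) = 1/(172/189 - 6323) = 1/(-1194875/189) = -189/1194875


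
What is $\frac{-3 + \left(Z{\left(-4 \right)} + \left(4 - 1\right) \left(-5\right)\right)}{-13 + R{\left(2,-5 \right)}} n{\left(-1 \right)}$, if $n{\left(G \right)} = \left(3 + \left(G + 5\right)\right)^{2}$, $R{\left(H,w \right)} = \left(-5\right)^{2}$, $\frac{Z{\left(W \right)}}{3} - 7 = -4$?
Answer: $- \frac{147}{4} \approx -36.75$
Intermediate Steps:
$Z{\left(W \right)} = 9$ ($Z{\left(W \right)} = 21 + 3 \left(-4\right) = 21 - 12 = 9$)
$R{\left(H,w \right)} = 25$
$n{\left(G \right)} = \left(8 + G\right)^{2}$ ($n{\left(G \right)} = \left(3 + \left(5 + G\right)\right)^{2} = \left(8 + G\right)^{2}$)
$\frac{-3 + \left(Z{\left(-4 \right)} + \left(4 - 1\right) \left(-5\right)\right)}{-13 + R{\left(2,-5 \right)}} n{\left(-1 \right)} = \frac{-3 + \left(9 + \left(4 - 1\right) \left(-5\right)\right)}{-13 + 25} \left(8 - 1\right)^{2} = \frac{-3 + \left(9 + 3 \left(-5\right)\right)}{12} \cdot 7^{2} = \left(-3 + \left(9 - 15\right)\right) \frac{1}{12} \cdot 49 = \left(-3 - 6\right) \frac{1}{12} \cdot 49 = \left(-9\right) \frac{1}{12} \cdot 49 = \left(- \frac{3}{4}\right) 49 = - \frac{147}{4}$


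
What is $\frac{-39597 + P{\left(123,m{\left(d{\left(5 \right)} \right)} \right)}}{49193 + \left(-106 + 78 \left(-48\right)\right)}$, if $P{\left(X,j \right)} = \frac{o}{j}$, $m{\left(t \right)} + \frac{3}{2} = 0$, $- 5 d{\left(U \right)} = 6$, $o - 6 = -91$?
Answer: $- \frac{118621}{136029} \approx -0.87203$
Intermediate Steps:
$o = -85$ ($o = 6 - 91 = -85$)
$d{\left(U \right)} = - \frac{6}{5}$ ($d{\left(U \right)} = \left(- \frac{1}{5}\right) 6 = - \frac{6}{5}$)
$m{\left(t \right)} = - \frac{3}{2}$ ($m{\left(t \right)} = - \frac{3}{2} + 0 = - \frac{3}{2}$)
$P{\left(X,j \right)} = - \frac{85}{j}$
$\frac{-39597 + P{\left(123,m{\left(d{\left(5 \right)} \right)} \right)}}{49193 + \left(-106 + 78 \left(-48\right)\right)} = \frac{-39597 - \frac{85}{- \frac{3}{2}}}{49193 + \left(-106 + 78 \left(-48\right)\right)} = \frac{-39597 - - \frac{170}{3}}{49193 - 3850} = \frac{-39597 + \frac{170}{3}}{49193 - 3850} = - \frac{118621}{3 \cdot 45343} = \left(- \frac{118621}{3}\right) \frac{1}{45343} = - \frac{118621}{136029}$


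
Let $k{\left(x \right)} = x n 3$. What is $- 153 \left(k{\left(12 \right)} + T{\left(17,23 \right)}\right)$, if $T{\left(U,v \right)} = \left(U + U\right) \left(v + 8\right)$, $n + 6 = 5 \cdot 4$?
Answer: $-238374$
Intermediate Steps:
$n = 14$ ($n = -6 + 5 \cdot 4 = -6 + 20 = 14$)
$T{\left(U,v \right)} = 2 U \left(8 + v\right)$
$k{\left(x \right)} = 42 x$ ($k{\left(x \right)} = x 14 \cdot 3 = 14 x 3 = 42 x$)
$- 153 \left(k{\left(12 \right)} + T{\left(17,23 \right)}\right) = - 153 \left(42 \cdot 12 + 2 \cdot 17 \left(8 + 23\right)\right) = - 153 \left(504 + 2 \cdot 17 \cdot 31\right) = - 153 \left(504 + 1054\right) = \left(-153\right) 1558 = -238374$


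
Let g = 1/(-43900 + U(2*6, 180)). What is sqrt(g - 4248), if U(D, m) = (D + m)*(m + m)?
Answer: I*sqrt(675483394495)/12610 ≈ 65.177*I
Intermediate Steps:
U(D, m) = 2*m*(D + m) (U(D, m) = (D + m)*(2*m) = 2*m*(D + m))
g = 1/25220 (g = 1/(-43900 + 2*180*(2*6 + 180)) = 1/(-43900 + 2*180*(12 + 180)) = 1/(-43900 + 2*180*192) = 1/(-43900 + 69120) = 1/25220 ≈ 3.9651e-5)
sqrt(g - 4248) = sqrt(1/25220 - 4248) = sqrt(-107134559/25220) = I*sqrt(675483394495)/12610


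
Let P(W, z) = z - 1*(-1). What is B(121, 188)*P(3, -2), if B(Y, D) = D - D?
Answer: 0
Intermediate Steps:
B(Y, D) = 0
P(W, z) = 1 + z (P(W, z) = z + 1 = 1 + z)
B(121, 188)*P(3, -2) = 0*(1 - 2) = 0*(-1) = 0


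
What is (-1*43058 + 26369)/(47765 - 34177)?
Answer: -16689/13588 ≈ -1.2282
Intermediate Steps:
(-1*43058 + 26369)/(47765 - 34177) = (-43058 + 26369)/13588 = -16689*1/13588 = -16689/13588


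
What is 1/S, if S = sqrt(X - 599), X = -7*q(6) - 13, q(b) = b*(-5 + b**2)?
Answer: -I*sqrt(1914)/1914 ≈ -0.022858*I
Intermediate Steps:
X = -1315 (X = -42*(-5 + 6**2) - 13 = -42*(-5 + 36) - 13 = -42*31 - 13 = -7*186 - 13 = -1302 - 13 = -1315)
S = I*sqrt(1914) (S = sqrt(-1315 - 599) = sqrt(-1914) = I*sqrt(1914) ≈ 43.749*I)
1/S = 1/(I*sqrt(1914)) = -I*sqrt(1914)/1914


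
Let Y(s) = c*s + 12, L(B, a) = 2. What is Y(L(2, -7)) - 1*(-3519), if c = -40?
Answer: 3451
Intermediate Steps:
Y(s) = 12 - 40*s (Y(s) = -40*s + 12 = 12 - 40*s)
Y(L(2, -7)) - 1*(-3519) = (12 - 40*2) - 1*(-3519) = (12 - 80) + 3519 = -68 + 3519 = 3451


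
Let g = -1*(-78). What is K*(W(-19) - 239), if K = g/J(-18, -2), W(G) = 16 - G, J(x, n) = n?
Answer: 7956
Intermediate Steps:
g = 78
K = -39 (K = 78/(-2) = 78*(-1/2) = -39)
K*(W(-19) - 239) = -39*((16 - 1*(-19)) - 239) = -39*((16 + 19) - 239) = -39*(35 - 239) = -39*(-204) = 7956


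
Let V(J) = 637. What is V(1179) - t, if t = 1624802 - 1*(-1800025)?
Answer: -3424190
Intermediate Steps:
t = 3424827 (t = 1624802 + 1800025 = 3424827)
V(1179) - t = 637 - 1*3424827 = 637 - 3424827 = -3424190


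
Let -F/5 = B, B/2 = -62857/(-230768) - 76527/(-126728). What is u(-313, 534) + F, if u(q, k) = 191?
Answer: 333093329409/1827797944 ≈ 182.24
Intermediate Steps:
B = 3203215579/1827797944 (B = 2*(-62857/(-230768) - 76527/(-126728)) = 2*(-62857*(-1/230768) - 76527*(-1/126728)) = 2*(62857/230768 + 76527/126728) = 2*(3203215579/3655595888) = 3203215579/1827797944 ≈ 1.7525)
F = -16016077895/1827797944 (F = -5*3203215579/1827797944 = -16016077895/1827797944 ≈ -8.7625)
u(-313, 534) + F = 191 - 16016077895/1827797944 = 333093329409/1827797944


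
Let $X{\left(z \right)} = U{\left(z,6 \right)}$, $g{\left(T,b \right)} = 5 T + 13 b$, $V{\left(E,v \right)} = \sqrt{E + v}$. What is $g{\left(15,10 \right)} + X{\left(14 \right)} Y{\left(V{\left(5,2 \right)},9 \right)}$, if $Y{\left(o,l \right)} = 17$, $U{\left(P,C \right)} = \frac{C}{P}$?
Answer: $\frac{1486}{7} \approx 212.29$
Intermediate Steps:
$X{\left(z \right)} = \frac{6}{z}$
$g{\left(15,10 \right)} + X{\left(14 \right)} Y{\left(V{\left(5,2 \right)},9 \right)} = \left(5 \cdot 15 + 13 \cdot 10\right) + \frac{6}{14} \cdot 17 = \left(75 + 130\right) + 6 \cdot \frac{1}{14} \cdot 17 = 205 + \frac{3}{7} \cdot 17 = 205 + \frac{51}{7} = \frac{1486}{7}$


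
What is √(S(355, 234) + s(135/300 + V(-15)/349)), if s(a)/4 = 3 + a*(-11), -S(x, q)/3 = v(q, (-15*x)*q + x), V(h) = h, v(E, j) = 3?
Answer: 4*I*√2837370/1745 ≈ 3.8612*I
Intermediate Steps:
S(x, q) = -9 (S(x, q) = -3*3 = -9)
s(a) = 12 - 44*a (s(a) = 4*(3 + a*(-11)) = 4*(3 - 11*a) = 12 - 44*a)
√(S(355, 234) + s(135/300 + V(-15)/349)) = √(-9 + (12 - 44*(135/300 - 15/349))) = √(-9 + (12 - 44*(135*(1/300) - 15*1/349))) = √(-9 + (12 - 44*(9/20 - 15/349))) = √(-9 + (12 - 44*2841/6980)) = √(-9 + (12 - 31251/1745)) = √(-9 - 10311/1745) = √(-26016/1745) = 4*I*√2837370/1745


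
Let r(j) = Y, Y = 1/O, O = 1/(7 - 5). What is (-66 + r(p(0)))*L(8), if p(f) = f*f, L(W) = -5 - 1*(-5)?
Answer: 0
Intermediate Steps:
O = ½ (O = 1/2 = ½ ≈ 0.50000)
L(W) = 0 (L(W) = -5 + 5 = 0)
p(f) = f²
Y = 2 (Y = 1/(½) = 2)
r(j) = 2
(-66 + r(p(0)))*L(8) = (-66 + 2)*0 = -64*0 = 0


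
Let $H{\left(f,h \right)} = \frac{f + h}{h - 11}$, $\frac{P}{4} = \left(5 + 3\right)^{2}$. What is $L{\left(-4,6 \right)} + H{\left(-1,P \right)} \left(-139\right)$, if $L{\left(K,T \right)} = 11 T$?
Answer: $- \frac{3855}{49} \approx -78.673$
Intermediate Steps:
$P = 256$ ($P = 4 \left(5 + 3\right)^{2} = 4 \cdot 8^{2} = 4 \cdot 64 = 256$)
$H{\left(f,h \right)} = \frac{f + h}{-11 + h}$
$L{\left(-4,6 \right)} + H{\left(-1,P \right)} \left(-139\right) = 11 \cdot 6 + \frac{-1 + 256}{-11 + 256} \left(-139\right) = 66 + \frac{1}{245} \cdot 255 \left(-139\right) = 66 + \frac{51}{49} \left(-139\right) = 66 - \frac{7089}{49} = - \frac{3855}{49}$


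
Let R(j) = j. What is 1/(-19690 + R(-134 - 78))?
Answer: -1/19902 ≈ -5.0246e-5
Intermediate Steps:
1/(-19690 + R(-134 - 78)) = 1/(-19690 + (-134 - 78)) = 1/(-19690 - 212) = 1/(-19902) = -1/19902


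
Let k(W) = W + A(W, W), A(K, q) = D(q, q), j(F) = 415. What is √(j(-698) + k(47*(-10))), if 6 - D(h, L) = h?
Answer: √421 ≈ 20.518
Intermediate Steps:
D(h, L) = 6 - h
A(K, q) = 6 - q
k(W) = 6 (k(W) = W + (6 - W) = 6)
√(j(-698) + k(47*(-10))) = √(415 + 6) = √421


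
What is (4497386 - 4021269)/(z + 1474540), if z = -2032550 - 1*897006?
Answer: -476117/1455016 ≈ -0.32722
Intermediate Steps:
z = -2929556 (z = -2032550 - 897006 = -2929556)
(4497386 - 4021269)/(z + 1474540) = (4497386 - 4021269)/(-2929556 + 1474540) = 476117/(-1455016) = 476117*(-1/1455016) = -476117/1455016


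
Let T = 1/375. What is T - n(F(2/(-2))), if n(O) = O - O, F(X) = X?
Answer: 1/375 ≈ 0.0026667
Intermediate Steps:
n(O) = 0
T = 1/375 ≈ 0.0026667
T - n(F(2/(-2))) = 1/375 - 1*0 = 1/375 + 0 = 1/375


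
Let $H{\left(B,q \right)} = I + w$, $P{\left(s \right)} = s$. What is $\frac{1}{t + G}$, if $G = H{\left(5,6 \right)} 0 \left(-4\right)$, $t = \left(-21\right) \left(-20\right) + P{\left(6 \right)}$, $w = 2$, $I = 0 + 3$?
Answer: $\frac{1}{426} \approx 0.0023474$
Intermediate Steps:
$I = 3$
$t = 426$ ($t = \left(-21\right) \left(-20\right) + 6 = 420 + 6 = 426$)
$H{\left(B,q \right)} = 5$ ($H{\left(B,q \right)} = 3 + 2 = 5$)
$G = 0$ ($G = 5 \cdot 0 \left(-4\right) = 0 \left(-4\right) = 0$)
$\frac{1}{t + G} = \frac{1}{426 + 0} = \frac{1}{426}$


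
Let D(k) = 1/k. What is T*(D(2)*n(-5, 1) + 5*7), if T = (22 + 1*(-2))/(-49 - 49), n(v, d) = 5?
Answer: -375/49 ≈ -7.6531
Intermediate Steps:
D(k) = 1/k
T = -10/49 (T = (22 - 2)/(-98) = 20*(-1/98) = -10/49 ≈ -0.20408)
T*(D(2)*n(-5, 1) + 5*7) = -10*(5/2 + 5*7)/49 = -10*((½)*5 + 35)/49 = -10*(5/2 + 35)/49 = -10/49*75/2 = -375/49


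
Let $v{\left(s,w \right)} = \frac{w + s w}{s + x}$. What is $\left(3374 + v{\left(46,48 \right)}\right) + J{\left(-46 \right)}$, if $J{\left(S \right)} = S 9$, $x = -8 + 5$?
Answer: $\frac{129536}{43} \approx 3012.5$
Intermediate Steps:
$x = -3$
$J{\left(S \right)} = 9 S$
$v{\left(s,w \right)} = \frac{w + s w}{-3 + s}$ ($v{\left(s,w \right)} = \frac{w + s w}{s - 3} = \frac{w + s w}{-3 + s}$)
$\left(3374 + v{\left(46,48 \right)}\right) + J{\left(-46 \right)} = \left(3374 + \frac{48 \left(1 + 46\right)}{-3 + 46}\right) + 9 \left(-46\right) = \left(3374 + 48 \cdot \frac{1}{43} \cdot 47\right) - 414 = \left(3374 + \frac{2256}{43}\right) - 414 = \frac{147338}{43} - 414 = \frac{129536}{43}$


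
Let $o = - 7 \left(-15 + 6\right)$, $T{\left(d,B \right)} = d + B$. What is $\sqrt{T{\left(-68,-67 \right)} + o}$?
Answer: $6 i \sqrt{2} \approx 8.4853 i$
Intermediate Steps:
$T{\left(d,B \right)} = B + d$
$o = 63$ ($o = \left(-7\right) \left(-9\right) = 63$)
$\sqrt{T{\left(-68,-67 \right)} + o} = \sqrt{\left(-67 - 68\right) + 63} = \sqrt{-135 + 63} = \sqrt{-72} = 6 i \sqrt{2}$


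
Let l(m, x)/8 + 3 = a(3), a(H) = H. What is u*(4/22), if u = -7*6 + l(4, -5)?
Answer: -84/11 ≈ -7.6364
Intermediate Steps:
l(m, x) = 0 (l(m, x) = -24 + 8*3 = -24 + 24 = 0)
u = -42 (u = -7*6 + 0 = -42 + 0 = -42)
u*(4/22) = -168/22 = -42*2/11 = -84/11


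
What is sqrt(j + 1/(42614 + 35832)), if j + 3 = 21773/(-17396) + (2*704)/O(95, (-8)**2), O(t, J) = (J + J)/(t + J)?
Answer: sqrt(203073489735029685949)/341161654 ≈ 41.770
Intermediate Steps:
O(t, J) = 2*J/(J + t) (O(t, J) = (2*J)/(J + t) = 2*J/(J + t))
j = 30351643/17396 (j = -3 + (21773/(-17396) + (2*704)/((2*(-8)**2/((-8)**2 + 95)))) = -3 + (21773*(-1/17396) + 1408/((2*64/(64 + 95)))) = -3 + (-21773/17396 + 1408/((2*64/159))) = -3 + (-21773/17396 + 1408/((2*64*(1/159)))) = -3 + (-21773/17396 + 1408/(128/159)) = -3 + (-21773/17396 + 1408*(159/128)) = -3 + (-21773/17396 + 1749) = -3 + 30403831/17396 = 30351643/17396 ≈ 1744.7)
sqrt(j + 1/(42614 + 35832)) = sqrt(30351643/17396 + 1/(42614 + 35832)) = sqrt(30351643/17396 + 1/78446) = sqrt(1190482502087/682323308) = sqrt(203073489735029685949)/341161654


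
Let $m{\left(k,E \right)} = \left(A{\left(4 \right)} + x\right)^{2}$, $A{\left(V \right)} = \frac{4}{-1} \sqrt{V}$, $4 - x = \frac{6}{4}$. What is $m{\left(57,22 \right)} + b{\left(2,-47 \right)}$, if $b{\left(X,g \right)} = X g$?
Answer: $- \frac{255}{4} \approx -63.75$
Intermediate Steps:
$x = \frac{5}{2}$ ($x = 4 - \frac{6}{4} = 4 - 6 \cdot \frac{1}{4} = 4 - \frac{3}{2} = \frac{5}{2} \approx 2.5$)
$A{\left(V \right)} = - 4 \sqrt{V}$ ($A{\left(V \right)} = 4 \left(-1\right) \sqrt{V} = - 4 \sqrt{V}$)
$m{\left(k,E \right)} = \frac{121}{4}$ ($m{\left(k,E \right)} = \left(- 4 \sqrt{4} + \frac{5}{2}\right)^{2} = \left(\left(-4\right) 2 + \frac{5}{2}\right)^{2} = \left(-8 + \frac{5}{2}\right)^{2} = \left(- \frac{11}{2}\right)^{2} = \frac{121}{4}$)
$m{\left(57,22 \right)} + b{\left(2,-47 \right)} = \frac{121}{4} + 2 \left(-47\right) = \frac{121}{4} - 94 = - \frac{255}{4}$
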